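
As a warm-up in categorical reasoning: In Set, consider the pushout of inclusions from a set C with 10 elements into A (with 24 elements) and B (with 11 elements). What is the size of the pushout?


The pushout A +_C B identifies the images of C in A and B.
|A +_C B| = |A| + |B| - |C| (for injections).
= 24 + 11 - 10 = 25

25


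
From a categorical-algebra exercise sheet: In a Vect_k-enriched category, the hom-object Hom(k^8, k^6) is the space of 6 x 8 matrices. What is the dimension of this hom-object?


In Vect-enriched categories, Hom(k^n, k^m) is the space of m x n matrices.
dim(Hom(k^8, k^6)) = 6 * 8 = 48

48


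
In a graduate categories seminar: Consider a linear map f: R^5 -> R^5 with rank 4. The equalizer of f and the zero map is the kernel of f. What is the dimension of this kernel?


The equalizer of f and the zero map is ker(f).
By the rank-nullity theorem: dim(ker(f)) = dim(domain) - rank(f).
dim(ker(f)) = 5 - 4 = 1

1


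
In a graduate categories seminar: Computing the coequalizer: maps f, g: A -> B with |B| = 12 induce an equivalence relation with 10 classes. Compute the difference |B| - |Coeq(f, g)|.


The coequalizer Coeq(f, g) = B / ~ has one element per equivalence class.
|B| = 12, |Coeq(f, g)| = 10.
|B| - |Coeq(f, g)| = 12 - 10 = 2.

2


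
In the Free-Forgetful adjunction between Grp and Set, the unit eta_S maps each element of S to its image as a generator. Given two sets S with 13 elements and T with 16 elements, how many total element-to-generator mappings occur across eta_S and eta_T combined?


The unit eta_X: X -> U(F(X)) of the Free-Forgetful adjunction
maps each element of X to a generator of F(X). For X = S + T (disjoint
union in Set), |S + T| = |S| + |T|.
Total mappings = 13 + 16 = 29.

29


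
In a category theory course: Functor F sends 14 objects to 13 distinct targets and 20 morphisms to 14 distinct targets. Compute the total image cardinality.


The image of F consists of distinct objects and distinct morphisms.
|Im(F)| on objects = 13
|Im(F)| on morphisms = 14
Total image cardinality = 13 + 14 = 27

27


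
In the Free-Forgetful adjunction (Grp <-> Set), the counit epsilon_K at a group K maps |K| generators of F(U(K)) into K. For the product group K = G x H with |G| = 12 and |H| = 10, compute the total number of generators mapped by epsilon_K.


The counit epsilon_K: F(U(K)) -> K of the Free-Forgetful adjunction
maps |K| generators of F(U(K)) into K. For K = G x H (the product group),
|G x H| = |G| * |H|.
Total generators mapped = 12 * 10 = 120.

120


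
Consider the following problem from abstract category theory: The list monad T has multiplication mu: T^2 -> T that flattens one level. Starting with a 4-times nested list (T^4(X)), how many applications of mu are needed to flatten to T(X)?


Each application of mu: T^2 -> T removes one layer of nesting.
Starting at depth 4 (i.e., T^4(X)), we need to reach T(X).
Number of mu applications = 4 - 1 = 3

3


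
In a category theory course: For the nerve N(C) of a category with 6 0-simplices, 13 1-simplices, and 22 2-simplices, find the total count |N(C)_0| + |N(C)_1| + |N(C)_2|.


The 2-skeleton of the nerve N(C) consists of simplices in dimensions 0, 1, 2:
  |N(C)_0| = 6 (objects)
  |N(C)_1| = 13 (morphisms)
  |N(C)_2| = 22 (composable pairs)
Total = 6 + 13 + 22 = 41

41


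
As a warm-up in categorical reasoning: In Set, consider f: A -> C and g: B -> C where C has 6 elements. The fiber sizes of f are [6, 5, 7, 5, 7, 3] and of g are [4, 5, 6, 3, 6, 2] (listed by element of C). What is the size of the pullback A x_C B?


The pullback A x_C B consists of pairs (a, b) with f(a) = g(b).
For each element c in C, the fiber product has |f^-1(c)| * |g^-1(c)| elements.
Summing over C: 6 * 4 + 5 * 5 + 7 * 6 + 5 * 3 + 7 * 6 + 3 * 2
= 24 + 25 + 42 + 15 + 42 + 6 = 154

154


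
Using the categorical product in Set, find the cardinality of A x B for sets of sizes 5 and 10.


In Set, the product A x B is the Cartesian product.
By the universal property, |A x B| = |A| * |B|.
|A x B| = 5 * 10 = 50

50


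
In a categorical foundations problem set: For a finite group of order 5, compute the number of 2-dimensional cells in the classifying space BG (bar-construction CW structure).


In the bar-construction CW model of BG, the n-cells are indexed by
n-tuples [g_1|...|g_n] of non-identity elements of G (degenerate
simplices with some g_i = e do not contribute cells), so there are
(|G| - 1)^n n-cells.
For dim = 2 with |G| = 5:
cells = (5 - 1)^2 = 4^2 = 16

16


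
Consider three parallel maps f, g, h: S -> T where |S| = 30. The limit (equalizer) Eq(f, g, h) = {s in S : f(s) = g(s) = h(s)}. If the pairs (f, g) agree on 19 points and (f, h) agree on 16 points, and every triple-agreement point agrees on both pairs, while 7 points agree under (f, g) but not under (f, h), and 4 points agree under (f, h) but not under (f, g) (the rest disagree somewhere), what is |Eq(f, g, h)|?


Eq(f, g, h) is the triple-agreement set: points in S where all three
maps take the same value. Using inclusion-exclusion on the pairwise data:
Pair (f, g) agrees on 19 points; pair (f, h) on 16 points.
Points agreeing under (f, g) but not (f, h) = 7; under (f, h) but not (f, g) = 4.
Triple-agreement = agreement-in-(f, g) minus points that agree under (f, g) but not (f, h):
|Eq(f, g, h)| = 19 - 7 = 12
(cross-check via (f, h): 16 - 4 = 12.)

12


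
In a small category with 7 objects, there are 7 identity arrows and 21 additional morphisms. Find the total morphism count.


Each object has an identity morphism, giving 7 identities.
Adding the 21 non-identity morphisms:
Total = 7 + 21 = 28

28


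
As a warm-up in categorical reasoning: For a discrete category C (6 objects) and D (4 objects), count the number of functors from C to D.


A functor from a discrete category C to D is determined by
where each object maps. Each of the 6 objects of C can map
to any of the 4 objects of D independently.
Number of functors = 4^6 = 4096

4096


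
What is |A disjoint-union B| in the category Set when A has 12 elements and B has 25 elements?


In Set, the coproduct A + B is the disjoint union.
|A + B| = |A| + |B| = 12 + 25 = 37

37


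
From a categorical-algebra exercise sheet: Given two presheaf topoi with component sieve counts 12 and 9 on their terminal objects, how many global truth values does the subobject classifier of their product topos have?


In a product of presheaf topoi E_1 x E_2, the subobject classifier
is Omega = Omega_1 x Omega_2 (componentwise), so
|Omega(top)| = |Omega_1(top_1)| * |Omega_2(top_2)|.
= 12 * 9 = 108.

108


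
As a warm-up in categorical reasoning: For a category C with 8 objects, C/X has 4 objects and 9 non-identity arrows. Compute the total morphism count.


In the slice category C/X, objects are morphisms to X.
Identity morphisms: 4 (one per object of C/X).
Non-identity morphisms: 9.
Total = 4 + 9 = 13

13


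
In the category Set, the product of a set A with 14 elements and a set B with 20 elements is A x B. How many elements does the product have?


In Set, the product A x B is the Cartesian product.
By the universal property, |A x B| = |A| * |B|.
|A x B| = 14 * 20 = 280

280


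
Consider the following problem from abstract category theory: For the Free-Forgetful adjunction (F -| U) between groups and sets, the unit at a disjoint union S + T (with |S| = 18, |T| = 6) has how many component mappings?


The unit eta_X: X -> U(F(X)) of the Free-Forgetful adjunction
maps each element of X to a generator of F(X). For X = S + T (disjoint
union in Set), |S + T| = |S| + |T|.
Total mappings = 18 + 6 = 24.

24


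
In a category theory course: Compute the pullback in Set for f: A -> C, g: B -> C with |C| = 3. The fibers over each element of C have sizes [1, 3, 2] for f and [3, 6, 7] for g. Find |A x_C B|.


The pullback A x_C B consists of pairs (a, b) with f(a) = g(b).
For each element c in C, the fiber product has |f^-1(c)| * |g^-1(c)| elements.
Summing over C: 1 * 3 + 3 * 6 + 2 * 7
= 3 + 18 + 14 = 35

35


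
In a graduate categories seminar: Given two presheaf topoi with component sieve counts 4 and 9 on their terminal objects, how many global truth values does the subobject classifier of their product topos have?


In a product of presheaf topoi E_1 x E_2, the subobject classifier
is Omega = Omega_1 x Omega_2 (componentwise), so
|Omega(top)| = |Omega_1(top_1)| * |Omega_2(top_2)|.
= 4 * 9 = 36.

36


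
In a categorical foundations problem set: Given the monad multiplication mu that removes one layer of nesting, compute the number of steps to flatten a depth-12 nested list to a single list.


Each application of mu: T^2 -> T removes one layer of nesting.
Starting at depth 12 (i.e., T^12(X)), we need to reach T(X).
Number of mu applications = 12 - 1 = 11

11


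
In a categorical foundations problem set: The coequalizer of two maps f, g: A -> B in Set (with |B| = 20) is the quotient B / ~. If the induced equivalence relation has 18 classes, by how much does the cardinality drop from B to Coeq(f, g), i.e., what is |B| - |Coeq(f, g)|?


The coequalizer Coeq(f, g) = B / ~ has one element per equivalence class.
|B| = 20, |Coeq(f, g)| = 18.
|B| - |Coeq(f, g)| = 20 - 18 = 2.

2


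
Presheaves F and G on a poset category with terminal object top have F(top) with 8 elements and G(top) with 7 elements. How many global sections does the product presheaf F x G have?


Global sections of a presheaf on a poset with terminal top satisfy
Gamma(H) ~ H(top). Presheaves admit pointwise products, so
(F x G)(top) = F(top) x G(top) (Cartesian product).
|Gamma(F x G)| = |F(top)| * |G(top)| = 8 * 7 = 56.

56


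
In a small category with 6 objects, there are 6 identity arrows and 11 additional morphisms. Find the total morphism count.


Each object has an identity morphism, giving 6 identities.
Adding the 11 non-identity morphisms:
Total = 6 + 11 = 17

17


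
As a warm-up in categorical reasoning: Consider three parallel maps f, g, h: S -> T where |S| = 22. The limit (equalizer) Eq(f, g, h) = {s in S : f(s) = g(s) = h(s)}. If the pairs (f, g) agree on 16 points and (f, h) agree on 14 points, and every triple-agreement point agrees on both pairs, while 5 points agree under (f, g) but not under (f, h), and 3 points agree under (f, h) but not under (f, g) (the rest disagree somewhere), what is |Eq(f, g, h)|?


Eq(f, g, h) is the triple-agreement set: points in S where all three
maps take the same value. Using inclusion-exclusion on the pairwise data:
Pair (f, g) agrees on 16 points; pair (f, h) on 14 points.
Points agreeing under (f, g) but not (f, h) = 5; under (f, h) but not (f, g) = 3.
Triple-agreement = agreement-in-(f, g) minus points that agree under (f, g) but not (f, h):
|Eq(f, g, h)| = 16 - 5 = 11
(cross-check via (f, h): 14 - 3 = 11.)

11


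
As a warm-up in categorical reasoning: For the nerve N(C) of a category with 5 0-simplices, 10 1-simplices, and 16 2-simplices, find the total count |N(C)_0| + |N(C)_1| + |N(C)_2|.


The 2-skeleton of the nerve N(C) consists of simplices in dimensions 0, 1, 2:
  |N(C)_0| = 5 (objects)
  |N(C)_1| = 10 (morphisms)
  |N(C)_2| = 16 (composable pairs)
Total = 5 + 10 + 16 = 31

31


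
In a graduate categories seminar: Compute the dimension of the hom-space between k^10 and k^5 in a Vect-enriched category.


In Vect-enriched categories, Hom(k^n, k^m) is the space of m x n matrices.
dim(Hom(k^10, k^5)) = 5 * 10 = 50

50


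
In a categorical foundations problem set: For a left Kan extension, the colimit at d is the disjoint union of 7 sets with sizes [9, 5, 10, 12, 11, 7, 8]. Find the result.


Pointwise, the left Kan extension (Lan_F H)(d) is the colimit, indexed
by the comma category (F downarrow d), of H composed with the
projection (F downarrow d) -> C. Here that colimit is given
as a coproduct (disjoint union) of sets, so its cardinality is the
sum of the sizes of the summands.
Coproduct of sets with sizes: 9 + 5 + 10 + 12 + 11 + 7 + 8
= 62

62


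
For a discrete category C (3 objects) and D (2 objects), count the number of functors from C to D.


A functor from a discrete category C to D is determined by
where each object maps. Each of the 3 objects of C can map
to any of the 2 objects of D independently.
Number of functors = 2^3 = 8

8


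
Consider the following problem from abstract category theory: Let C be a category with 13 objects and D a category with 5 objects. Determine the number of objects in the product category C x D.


The product category C x D has objects that are pairs (c, d).
Number of pairs = |Ob(C)| * |Ob(D)| = 13 * 5 = 65

65


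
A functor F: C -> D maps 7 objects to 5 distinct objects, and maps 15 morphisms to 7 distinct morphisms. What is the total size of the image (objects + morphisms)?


The image of F consists of distinct objects and distinct morphisms.
|Im(F)| on objects = 5
|Im(F)| on morphisms = 7
Total image cardinality = 5 + 7 = 12

12


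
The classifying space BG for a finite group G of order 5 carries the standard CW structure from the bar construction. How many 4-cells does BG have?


In the bar-construction CW model of BG, the n-cells are indexed by
n-tuples [g_1|...|g_n] of non-identity elements of G (degenerate
simplices with some g_i = e do not contribute cells), so there are
(|G| - 1)^n n-cells.
For dim = 4 with |G| = 5:
cells = (5 - 1)^4 = 4^4 = 256

256


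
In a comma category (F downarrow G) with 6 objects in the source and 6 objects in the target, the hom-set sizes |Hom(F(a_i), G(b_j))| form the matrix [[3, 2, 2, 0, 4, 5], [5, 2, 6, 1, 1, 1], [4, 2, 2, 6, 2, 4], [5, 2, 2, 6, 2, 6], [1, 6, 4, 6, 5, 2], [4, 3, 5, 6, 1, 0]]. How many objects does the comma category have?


Objects of (F downarrow G) are triples (a, b, h: F(a)->G(b)).
The count equals the sum of all entries in the hom-matrix.
sum(row 0) = 16
sum(row 1) = 16
sum(row 2) = 20
sum(row 3) = 23
sum(row 4) = 24
sum(row 5) = 19
Grand total = 118

118


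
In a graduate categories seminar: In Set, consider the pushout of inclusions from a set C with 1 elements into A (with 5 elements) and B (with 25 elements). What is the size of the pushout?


The pushout A +_C B identifies the images of C in A and B.
|A +_C B| = |A| + |B| - |C| (for injections).
= 5 + 25 - 1 = 29

29


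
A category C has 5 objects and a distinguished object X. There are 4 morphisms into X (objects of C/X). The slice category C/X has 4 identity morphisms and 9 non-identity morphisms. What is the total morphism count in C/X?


In the slice category C/X, objects are morphisms to X.
Identity morphisms: 4 (one per object of C/X).
Non-identity morphisms: 9.
Total = 4 + 9 = 13

13


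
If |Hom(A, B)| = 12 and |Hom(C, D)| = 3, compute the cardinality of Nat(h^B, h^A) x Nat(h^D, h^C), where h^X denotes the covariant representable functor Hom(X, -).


By the Yoneda lemma, Nat(h^B, h^A) is isomorphic to Hom(A, B),
so |Nat(h^B, h^A)| = |Hom(A, B)| and |Nat(h^D, h^C)| = |Hom(C, D)|.
|Hom(A, B)| = 12, |Hom(C, D)| = 3.
|Nat(h^B, h^A) x Nat(h^D, h^C)| = 12 * 3 = 36

36


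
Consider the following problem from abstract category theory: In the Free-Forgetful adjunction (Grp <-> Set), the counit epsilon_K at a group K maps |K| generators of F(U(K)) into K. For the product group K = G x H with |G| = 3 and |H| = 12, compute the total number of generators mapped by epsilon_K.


The counit epsilon_K: F(U(K)) -> K of the Free-Forgetful adjunction
maps |K| generators of F(U(K)) into K. For K = G x H (the product group),
|G x H| = |G| * |H|.
Total generators mapped = 3 * 12 = 36.

36


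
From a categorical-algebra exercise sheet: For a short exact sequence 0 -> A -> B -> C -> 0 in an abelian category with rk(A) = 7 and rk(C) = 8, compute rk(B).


For a short exact sequence 0 -> A -> B -> C -> 0,
rank is additive: rank(B) = rank(A) + rank(C).
rank(B) = 7 + 8 = 15

15


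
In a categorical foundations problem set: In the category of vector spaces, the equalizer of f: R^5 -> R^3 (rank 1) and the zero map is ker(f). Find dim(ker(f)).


The equalizer of f and the zero map is ker(f).
By the rank-nullity theorem: dim(ker(f)) = dim(domain) - rank(f).
dim(ker(f)) = 5 - 1 = 4

4


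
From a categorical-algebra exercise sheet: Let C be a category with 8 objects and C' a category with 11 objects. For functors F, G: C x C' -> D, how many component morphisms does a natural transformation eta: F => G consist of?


A natural transformation eta: F => G assigns one component morphism per
object of the domain category.
The domain is the product category C x C', so
|Ob(C x C')| = |Ob(C)| * |Ob(C')| = 8 * 11 = 88.
Therefore eta has 88 component morphisms.

88


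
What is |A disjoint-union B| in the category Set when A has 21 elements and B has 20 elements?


In Set, the coproduct A + B is the disjoint union.
|A + B| = |A| + |B| = 21 + 20 = 41

41


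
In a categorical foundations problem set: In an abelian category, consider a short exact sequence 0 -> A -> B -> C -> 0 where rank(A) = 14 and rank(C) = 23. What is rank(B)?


For a short exact sequence 0 -> A -> B -> C -> 0,
rank is additive: rank(B) = rank(A) + rank(C).
rank(B) = 14 + 23 = 37

37


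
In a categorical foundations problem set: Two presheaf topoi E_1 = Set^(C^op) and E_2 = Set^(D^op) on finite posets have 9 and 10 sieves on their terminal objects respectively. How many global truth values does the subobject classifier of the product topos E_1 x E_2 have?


In a product of presheaf topoi E_1 x E_2, the subobject classifier
is Omega = Omega_1 x Omega_2 (componentwise), so
|Omega(top)| = |Omega_1(top_1)| * |Omega_2(top_2)|.
= 9 * 10 = 90.

90


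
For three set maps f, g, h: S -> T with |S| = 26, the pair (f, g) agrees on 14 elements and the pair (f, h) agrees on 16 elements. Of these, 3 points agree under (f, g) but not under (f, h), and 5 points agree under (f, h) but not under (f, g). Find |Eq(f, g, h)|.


Eq(f, g, h) is the triple-agreement set: points in S where all three
maps take the same value. Using inclusion-exclusion on the pairwise data:
Pair (f, g) agrees on 14 points; pair (f, h) on 16 points.
Points agreeing under (f, g) but not (f, h) = 3; under (f, h) but not (f, g) = 5.
Triple-agreement = agreement-in-(f, g) minus points that agree under (f, g) but not (f, h):
|Eq(f, g, h)| = 14 - 3 = 11
(cross-check via (f, h): 16 - 5 = 11.)

11


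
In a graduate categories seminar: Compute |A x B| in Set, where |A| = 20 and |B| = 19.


In Set, the product A x B is the Cartesian product.
By the universal property, |A x B| = |A| * |B|.
|A x B| = 20 * 19 = 380

380


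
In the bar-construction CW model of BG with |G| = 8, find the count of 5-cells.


In the bar-construction CW model of BG, the n-cells are indexed by
n-tuples [g_1|...|g_n] of non-identity elements of G (degenerate
simplices with some g_i = e do not contribute cells), so there are
(|G| - 1)^n n-cells.
For dim = 5 with |G| = 8:
cells = (8 - 1)^5 = 7^5 = 16807

16807


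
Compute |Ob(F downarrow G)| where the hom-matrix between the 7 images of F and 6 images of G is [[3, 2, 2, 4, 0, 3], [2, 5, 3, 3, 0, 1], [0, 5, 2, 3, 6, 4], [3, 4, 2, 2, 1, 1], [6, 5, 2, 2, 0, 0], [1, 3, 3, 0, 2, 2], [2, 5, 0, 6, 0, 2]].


Objects of (F downarrow G) are triples (a, b, h: F(a)->G(b)).
The count equals the sum of all entries in the hom-matrix.
sum(row 0) = 14
sum(row 1) = 14
sum(row 2) = 20
sum(row 3) = 13
sum(row 4) = 15
sum(row 5) = 11
sum(row 6) = 15
Grand total = 102

102


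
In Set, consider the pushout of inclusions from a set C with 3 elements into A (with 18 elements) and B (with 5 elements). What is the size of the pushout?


The pushout A +_C B identifies the images of C in A and B.
|A +_C B| = |A| + |B| - |C| (for injections).
= 18 + 5 - 3 = 20

20


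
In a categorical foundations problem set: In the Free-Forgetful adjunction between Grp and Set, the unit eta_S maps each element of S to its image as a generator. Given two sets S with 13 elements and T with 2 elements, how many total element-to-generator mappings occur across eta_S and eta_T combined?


The unit eta_X: X -> U(F(X)) of the Free-Forgetful adjunction
maps each element of X to a generator of F(X). For X = S + T (disjoint
union in Set), |S + T| = |S| + |T|.
Total mappings = 13 + 2 = 15.

15


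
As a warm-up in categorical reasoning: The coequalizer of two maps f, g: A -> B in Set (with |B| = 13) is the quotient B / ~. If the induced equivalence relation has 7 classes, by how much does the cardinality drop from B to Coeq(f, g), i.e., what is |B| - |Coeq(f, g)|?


The coequalizer Coeq(f, g) = B / ~ has one element per equivalence class.
|B| = 13, |Coeq(f, g)| = 7.
|B| - |Coeq(f, g)| = 13 - 7 = 6.

6


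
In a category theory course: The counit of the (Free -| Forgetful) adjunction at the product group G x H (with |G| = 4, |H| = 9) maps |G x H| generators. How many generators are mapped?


The counit epsilon_K: F(U(K)) -> K of the Free-Forgetful adjunction
maps |K| generators of F(U(K)) into K. For K = G x H (the product group),
|G x H| = |G| * |H|.
Total generators mapped = 4 * 9 = 36.

36


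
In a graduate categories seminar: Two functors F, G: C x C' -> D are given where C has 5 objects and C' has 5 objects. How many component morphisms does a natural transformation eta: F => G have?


A natural transformation eta: F => G assigns one component morphism per
object of the domain category.
The domain is the product category C x C', so
|Ob(C x C')| = |Ob(C)| * |Ob(C')| = 5 * 5 = 25.
Therefore eta has 25 component morphisms.

25


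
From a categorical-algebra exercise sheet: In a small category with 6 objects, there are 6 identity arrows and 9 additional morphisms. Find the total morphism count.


Each object has an identity morphism, giving 6 identities.
Adding the 9 non-identity morphisms:
Total = 6 + 9 = 15

15


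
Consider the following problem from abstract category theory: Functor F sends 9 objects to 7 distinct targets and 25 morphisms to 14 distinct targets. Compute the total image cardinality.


The image of F consists of distinct objects and distinct morphisms.
|Im(F)| on objects = 7
|Im(F)| on morphisms = 14
Total image cardinality = 7 + 14 = 21

21


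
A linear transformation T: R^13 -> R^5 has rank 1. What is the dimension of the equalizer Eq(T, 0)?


The equalizer of f and the zero map is ker(f).
By the rank-nullity theorem: dim(ker(f)) = dim(domain) - rank(f).
dim(ker(f)) = 13 - 1 = 12

12


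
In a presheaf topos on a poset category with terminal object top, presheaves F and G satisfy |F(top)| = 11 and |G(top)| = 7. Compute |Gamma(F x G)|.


Global sections of a presheaf on a poset with terminal top satisfy
Gamma(H) ~ H(top). Presheaves admit pointwise products, so
(F x G)(top) = F(top) x G(top) (Cartesian product).
|Gamma(F x G)| = |F(top)| * |G(top)| = 11 * 7 = 77.

77


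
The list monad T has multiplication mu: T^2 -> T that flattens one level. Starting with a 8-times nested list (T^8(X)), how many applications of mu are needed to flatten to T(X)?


Each application of mu: T^2 -> T removes one layer of nesting.
Starting at depth 8 (i.e., T^8(X)), we need to reach T(X).
Number of mu applications = 8 - 1 = 7

7


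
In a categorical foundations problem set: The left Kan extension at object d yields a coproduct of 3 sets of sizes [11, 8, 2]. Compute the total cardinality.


Pointwise, the left Kan extension (Lan_F H)(d) is the colimit, indexed
by the comma category (F downarrow d), of H composed with the
projection (F downarrow d) -> C. Here that colimit is given
as a coproduct (disjoint union) of sets, so its cardinality is the
sum of the sizes of the summands.
Coproduct of sets with sizes: 11 + 8 + 2
= 21

21


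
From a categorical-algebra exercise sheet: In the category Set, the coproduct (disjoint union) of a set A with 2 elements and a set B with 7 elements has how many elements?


In Set, the coproduct A + B is the disjoint union.
|A + B| = |A| + |B| = 2 + 7 = 9

9


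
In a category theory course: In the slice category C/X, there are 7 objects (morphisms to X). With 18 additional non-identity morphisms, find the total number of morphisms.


In the slice category C/X, objects are morphisms to X.
Identity morphisms: 7 (one per object of C/X).
Non-identity morphisms: 18.
Total = 7 + 18 = 25

25


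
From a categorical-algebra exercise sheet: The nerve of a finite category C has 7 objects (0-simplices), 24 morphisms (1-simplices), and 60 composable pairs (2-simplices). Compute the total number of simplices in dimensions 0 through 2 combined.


The 2-skeleton of the nerve N(C) consists of simplices in dimensions 0, 1, 2:
  |N(C)_0| = 7 (objects)
  |N(C)_1| = 24 (morphisms)
  |N(C)_2| = 60 (composable pairs)
Total = 7 + 24 + 60 = 91

91


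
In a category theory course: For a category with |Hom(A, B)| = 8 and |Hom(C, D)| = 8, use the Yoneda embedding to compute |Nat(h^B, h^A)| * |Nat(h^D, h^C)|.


By the Yoneda lemma, Nat(h^B, h^A) is isomorphic to Hom(A, B),
so |Nat(h^B, h^A)| = |Hom(A, B)| and |Nat(h^D, h^C)| = |Hom(C, D)|.
|Hom(A, B)| = 8, |Hom(C, D)| = 8.
|Nat(h^B, h^A) x Nat(h^D, h^C)| = 8 * 8 = 64

64


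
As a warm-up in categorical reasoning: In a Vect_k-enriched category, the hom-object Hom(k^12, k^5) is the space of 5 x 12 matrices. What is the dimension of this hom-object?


In Vect-enriched categories, Hom(k^n, k^m) is the space of m x n matrices.
dim(Hom(k^12, k^5)) = 5 * 12 = 60

60


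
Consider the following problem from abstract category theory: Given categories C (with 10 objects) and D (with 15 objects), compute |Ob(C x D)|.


The product category C x D has objects that are pairs (c, d).
Number of pairs = |Ob(C)| * |Ob(D)| = 10 * 15 = 150

150


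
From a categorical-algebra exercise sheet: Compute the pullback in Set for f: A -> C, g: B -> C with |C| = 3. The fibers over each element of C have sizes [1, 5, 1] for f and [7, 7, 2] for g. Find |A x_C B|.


The pullback A x_C B consists of pairs (a, b) with f(a) = g(b).
For each element c in C, the fiber product has |f^-1(c)| * |g^-1(c)| elements.
Summing over C: 1 * 7 + 5 * 7 + 1 * 2
= 7 + 35 + 2 = 44

44


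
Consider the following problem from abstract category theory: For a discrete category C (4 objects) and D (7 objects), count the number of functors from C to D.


A functor from a discrete category C to D is determined by
where each object maps. Each of the 4 objects of C can map
to any of the 7 objects of D independently.
Number of functors = 7^4 = 2401

2401


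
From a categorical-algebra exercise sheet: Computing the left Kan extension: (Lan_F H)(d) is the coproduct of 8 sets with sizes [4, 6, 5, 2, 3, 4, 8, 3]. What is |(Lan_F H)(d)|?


Pointwise, the left Kan extension (Lan_F H)(d) is the colimit, indexed
by the comma category (F downarrow d), of H composed with the
projection (F downarrow d) -> C. Here that colimit is given
as a coproduct (disjoint union) of sets, so its cardinality is the
sum of the sizes of the summands.
Coproduct of sets with sizes: 4 + 6 + 5 + 2 + 3 + 4 + 8 + 3
= 35

35


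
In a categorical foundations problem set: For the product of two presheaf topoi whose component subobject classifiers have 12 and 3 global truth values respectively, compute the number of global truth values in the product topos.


In a product of presheaf topoi E_1 x E_2, the subobject classifier
is Omega = Omega_1 x Omega_2 (componentwise), so
|Omega(top)| = |Omega_1(top_1)| * |Omega_2(top_2)|.
= 12 * 3 = 36.

36


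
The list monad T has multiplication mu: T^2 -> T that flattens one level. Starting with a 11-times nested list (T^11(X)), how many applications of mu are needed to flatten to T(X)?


Each application of mu: T^2 -> T removes one layer of nesting.
Starting at depth 11 (i.e., T^11(X)), we need to reach T(X).
Number of mu applications = 11 - 1 = 10

10


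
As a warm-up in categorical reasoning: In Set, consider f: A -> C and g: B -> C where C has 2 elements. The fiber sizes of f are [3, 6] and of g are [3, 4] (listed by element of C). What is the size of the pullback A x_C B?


The pullback A x_C B consists of pairs (a, b) with f(a) = g(b).
For each element c in C, the fiber product has |f^-1(c)| * |g^-1(c)| elements.
Summing over C: 3 * 3 + 6 * 4
= 9 + 24 = 33

33


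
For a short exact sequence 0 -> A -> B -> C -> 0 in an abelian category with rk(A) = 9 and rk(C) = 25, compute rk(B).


For a short exact sequence 0 -> A -> B -> C -> 0,
rank is additive: rank(B) = rank(A) + rank(C).
rank(B) = 9 + 25 = 34

34


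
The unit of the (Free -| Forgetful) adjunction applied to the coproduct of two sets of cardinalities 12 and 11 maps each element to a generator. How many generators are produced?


The unit eta_X: X -> U(F(X)) of the Free-Forgetful adjunction
maps each element of X to a generator of F(X). For X = S + T (disjoint
union in Set), |S + T| = |S| + |T|.
Total mappings = 12 + 11 = 23.

23


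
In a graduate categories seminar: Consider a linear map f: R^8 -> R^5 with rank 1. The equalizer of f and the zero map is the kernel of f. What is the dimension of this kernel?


The equalizer of f and the zero map is ker(f).
By the rank-nullity theorem: dim(ker(f)) = dim(domain) - rank(f).
dim(ker(f)) = 8 - 1 = 7

7


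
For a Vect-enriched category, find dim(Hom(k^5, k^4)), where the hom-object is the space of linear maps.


In Vect-enriched categories, Hom(k^n, k^m) is the space of m x n matrices.
dim(Hom(k^5, k^4)) = 4 * 5 = 20

20


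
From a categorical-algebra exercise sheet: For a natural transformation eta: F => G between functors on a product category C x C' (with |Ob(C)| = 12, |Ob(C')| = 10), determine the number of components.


A natural transformation eta: F => G assigns one component morphism per
object of the domain category.
The domain is the product category C x C', so
|Ob(C x C')| = |Ob(C)| * |Ob(C')| = 12 * 10 = 120.
Therefore eta has 120 component morphisms.

120


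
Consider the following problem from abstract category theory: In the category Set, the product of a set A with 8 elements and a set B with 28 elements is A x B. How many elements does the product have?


In Set, the product A x B is the Cartesian product.
By the universal property, |A x B| = |A| * |B|.
|A x B| = 8 * 28 = 224

224


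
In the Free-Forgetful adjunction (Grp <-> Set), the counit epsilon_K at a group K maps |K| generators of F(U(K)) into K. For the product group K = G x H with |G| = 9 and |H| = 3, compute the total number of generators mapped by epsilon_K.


The counit epsilon_K: F(U(K)) -> K of the Free-Forgetful adjunction
maps |K| generators of F(U(K)) into K. For K = G x H (the product group),
|G x H| = |G| * |H|.
Total generators mapped = 9 * 3 = 27.

27


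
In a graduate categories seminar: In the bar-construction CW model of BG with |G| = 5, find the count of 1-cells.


In the bar-construction CW model of BG, the n-cells are indexed by
n-tuples [g_1|...|g_n] of non-identity elements of G (degenerate
simplices with some g_i = e do not contribute cells), so there are
(|G| - 1)^n n-cells.
For dim = 1 with |G| = 5:
cells = (5 - 1)^1 = 4^1 = 4

4


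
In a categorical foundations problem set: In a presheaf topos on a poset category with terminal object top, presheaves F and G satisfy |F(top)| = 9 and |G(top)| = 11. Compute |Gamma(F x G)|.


Global sections of a presheaf on a poset with terminal top satisfy
Gamma(H) ~ H(top). Presheaves admit pointwise products, so
(F x G)(top) = F(top) x G(top) (Cartesian product).
|Gamma(F x G)| = |F(top)| * |G(top)| = 9 * 11 = 99.

99


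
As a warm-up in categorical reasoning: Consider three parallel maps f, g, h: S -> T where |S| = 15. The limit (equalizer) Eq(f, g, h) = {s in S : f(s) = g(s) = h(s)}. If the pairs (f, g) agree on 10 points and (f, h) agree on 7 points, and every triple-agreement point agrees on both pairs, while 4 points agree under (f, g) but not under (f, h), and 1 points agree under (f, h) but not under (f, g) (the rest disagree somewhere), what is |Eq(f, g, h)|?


Eq(f, g, h) is the triple-agreement set: points in S where all three
maps take the same value. Using inclusion-exclusion on the pairwise data:
Pair (f, g) agrees on 10 points; pair (f, h) on 7 points.
Points agreeing under (f, g) but not (f, h) = 4; under (f, h) but not (f, g) = 1.
Triple-agreement = agreement-in-(f, g) minus points that agree under (f, g) but not (f, h):
|Eq(f, g, h)| = 10 - 4 = 6
(cross-check via (f, h): 7 - 1 = 6.)

6


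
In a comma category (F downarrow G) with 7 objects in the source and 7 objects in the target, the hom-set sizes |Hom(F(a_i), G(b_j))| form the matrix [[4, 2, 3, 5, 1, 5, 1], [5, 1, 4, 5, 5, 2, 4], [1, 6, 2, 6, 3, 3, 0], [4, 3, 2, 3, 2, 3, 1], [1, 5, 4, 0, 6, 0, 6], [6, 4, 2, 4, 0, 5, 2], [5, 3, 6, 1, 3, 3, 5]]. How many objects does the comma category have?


Objects of (F downarrow G) are triples (a, b, h: F(a)->G(b)).
The count equals the sum of all entries in the hom-matrix.
sum(row 0) = 21
sum(row 1) = 26
sum(row 2) = 21
sum(row 3) = 18
sum(row 4) = 22
sum(row 5) = 23
sum(row 6) = 26
Grand total = 157

157


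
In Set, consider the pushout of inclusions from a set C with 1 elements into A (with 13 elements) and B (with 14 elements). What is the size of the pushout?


The pushout A +_C B identifies the images of C in A and B.
|A +_C B| = |A| + |B| - |C| (for injections).
= 13 + 14 - 1 = 26

26


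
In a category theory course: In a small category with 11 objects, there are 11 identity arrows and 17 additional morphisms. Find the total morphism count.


Each object has an identity morphism, giving 11 identities.
Adding the 17 non-identity morphisms:
Total = 11 + 17 = 28

28


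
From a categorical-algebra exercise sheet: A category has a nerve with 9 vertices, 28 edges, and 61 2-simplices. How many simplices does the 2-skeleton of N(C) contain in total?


The 2-skeleton of the nerve N(C) consists of simplices in dimensions 0, 1, 2:
  |N(C)_0| = 9 (objects)
  |N(C)_1| = 28 (morphisms)
  |N(C)_2| = 61 (composable pairs)
Total = 9 + 28 + 61 = 98

98


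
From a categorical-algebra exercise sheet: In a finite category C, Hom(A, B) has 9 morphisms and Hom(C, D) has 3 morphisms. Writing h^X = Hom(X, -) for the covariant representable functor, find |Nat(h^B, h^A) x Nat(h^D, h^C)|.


By the Yoneda lemma, Nat(h^B, h^A) is isomorphic to Hom(A, B),
so |Nat(h^B, h^A)| = |Hom(A, B)| and |Nat(h^D, h^C)| = |Hom(C, D)|.
|Hom(A, B)| = 9, |Hom(C, D)| = 3.
|Nat(h^B, h^A) x Nat(h^D, h^C)| = 9 * 3 = 27

27


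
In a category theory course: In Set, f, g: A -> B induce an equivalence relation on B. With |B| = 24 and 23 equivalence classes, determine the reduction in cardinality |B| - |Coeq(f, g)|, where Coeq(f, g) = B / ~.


The coequalizer Coeq(f, g) = B / ~ has one element per equivalence class.
|B| = 24, |Coeq(f, g)| = 23.
|B| - |Coeq(f, g)| = 24 - 23 = 1.

1


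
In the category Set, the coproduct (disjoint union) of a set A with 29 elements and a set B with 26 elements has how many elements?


In Set, the coproduct A + B is the disjoint union.
|A + B| = |A| + |B| = 29 + 26 = 55

55


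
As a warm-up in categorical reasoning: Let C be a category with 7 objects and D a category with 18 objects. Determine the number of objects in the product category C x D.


The product category C x D has objects that are pairs (c, d).
Number of pairs = |Ob(C)| * |Ob(D)| = 7 * 18 = 126

126


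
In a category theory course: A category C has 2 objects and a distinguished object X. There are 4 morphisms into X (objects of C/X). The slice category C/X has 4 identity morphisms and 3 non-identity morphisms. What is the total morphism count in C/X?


In the slice category C/X, objects are morphisms to X.
Identity morphisms: 4 (one per object of C/X).
Non-identity morphisms: 3.
Total = 4 + 3 = 7

7


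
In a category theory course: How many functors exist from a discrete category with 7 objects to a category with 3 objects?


A functor from a discrete category C to D is determined by
where each object maps. Each of the 7 objects of C can map
to any of the 3 objects of D independently.
Number of functors = 3^7 = 2187

2187


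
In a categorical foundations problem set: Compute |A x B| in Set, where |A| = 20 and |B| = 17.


In Set, the product A x B is the Cartesian product.
By the universal property, |A x B| = |A| * |B|.
|A x B| = 20 * 17 = 340

340


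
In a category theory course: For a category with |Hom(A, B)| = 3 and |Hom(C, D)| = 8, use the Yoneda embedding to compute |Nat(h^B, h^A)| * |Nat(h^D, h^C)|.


By the Yoneda lemma, Nat(h^B, h^A) is isomorphic to Hom(A, B),
so |Nat(h^B, h^A)| = |Hom(A, B)| and |Nat(h^D, h^C)| = |Hom(C, D)|.
|Hom(A, B)| = 3, |Hom(C, D)| = 8.
|Nat(h^B, h^A) x Nat(h^D, h^C)| = 3 * 8 = 24

24


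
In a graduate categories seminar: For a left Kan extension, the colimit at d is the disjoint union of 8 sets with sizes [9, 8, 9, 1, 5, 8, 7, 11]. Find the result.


Pointwise, the left Kan extension (Lan_F H)(d) is the colimit, indexed
by the comma category (F downarrow d), of H composed with the
projection (F downarrow d) -> C. Here that colimit is given
as a coproduct (disjoint union) of sets, so its cardinality is the
sum of the sizes of the summands.
Coproduct of sets with sizes: 9 + 8 + 9 + 1 + 5 + 8 + 7 + 11
= 58

58


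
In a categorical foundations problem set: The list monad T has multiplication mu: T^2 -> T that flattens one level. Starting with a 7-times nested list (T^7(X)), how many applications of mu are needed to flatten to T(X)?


Each application of mu: T^2 -> T removes one layer of nesting.
Starting at depth 7 (i.e., T^7(X)), we need to reach T(X).
Number of mu applications = 7 - 1 = 6

6


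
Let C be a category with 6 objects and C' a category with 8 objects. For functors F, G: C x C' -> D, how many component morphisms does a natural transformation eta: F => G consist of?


A natural transformation eta: F => G assigns one component morphism per
object of the domain category.
The domain is the product category C x C', so
|Ob(C x C')| = |Ob(C)| * |Ob(C')| = 6 * 8 = 48.
Therefore eta has 48 component morphisms.

48


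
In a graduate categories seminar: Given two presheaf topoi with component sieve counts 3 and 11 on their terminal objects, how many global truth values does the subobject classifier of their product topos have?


In a product of presheaf topoi E_1 x E_2, the subobject classifier
is Omega = Omega_1 x Omega_2 (componentwise), so
|Omega(top)| = |Omega_1(top_1)| * |Omega_2(top_2)|.
= 3 * 11 = 33.

33


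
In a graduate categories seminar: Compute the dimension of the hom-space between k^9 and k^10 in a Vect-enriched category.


In Vect-enriched categories, Hom(k^n, k^m) is the space of m x n matrices.
dim(Hom(k^9, k^10)) = 10 * 9 = 90

90


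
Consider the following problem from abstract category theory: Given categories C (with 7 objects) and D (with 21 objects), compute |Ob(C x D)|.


The product category C x D has objects that are pairs (c, d).
Number of pairs = |Ob(C)| * |Ob(D)| = 7 * 21 = 147

147


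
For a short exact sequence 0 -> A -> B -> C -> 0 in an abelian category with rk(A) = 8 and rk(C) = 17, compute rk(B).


For a short exact sequence 0 -> A -> B -> C -> 0,
rank is additive: rank(B) = rank(A) + rank(C).
rank(B) = 8 + 17 = 25

25


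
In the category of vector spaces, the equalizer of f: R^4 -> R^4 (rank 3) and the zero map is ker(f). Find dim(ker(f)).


The equalizer of f and the zero map is ker(f).
By the rank-nullity theorem: dim(ker(f)) = dim(domain) - rank(f).
dim(ker(f)) = 4 - 3 = 1

1


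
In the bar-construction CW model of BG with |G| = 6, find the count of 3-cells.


In the bar-construction CW model of BG, the n-cells are indexed by
n-tuples [g_1|...|g_n] of non-identity elements of G (degenerate
simplices with some g_i = e do not contribute cells), so there are
(|G| - 1)^n n-cells.
For dim = 3 with |G| = 6:
cells = (6 - 1)^3 = 5^3 = 125

125
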